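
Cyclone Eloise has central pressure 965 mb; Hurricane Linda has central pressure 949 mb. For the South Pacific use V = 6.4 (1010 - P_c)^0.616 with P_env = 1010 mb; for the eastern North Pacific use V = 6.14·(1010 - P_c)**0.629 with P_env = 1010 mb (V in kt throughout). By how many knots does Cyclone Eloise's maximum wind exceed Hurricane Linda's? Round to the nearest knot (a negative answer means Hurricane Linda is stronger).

Cyclone Eloise: ΔP = 45; V ≈ 6.4 × 45^0.616 ≈ 66.77 kt.
Hurricane Linda: ΔP = 61; V ≈ 6.14 × 61^0.629 ≈ 81.50 kt.
Difference ≈ 66.77 − 81.50 = -14.73 → -15 kt.

-15 kt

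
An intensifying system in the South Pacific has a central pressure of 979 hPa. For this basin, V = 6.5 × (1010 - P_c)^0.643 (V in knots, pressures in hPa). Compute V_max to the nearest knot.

ΔP = 1010 − 979 = 31 hPa.
31^0.643 ≈ 9.098.
V ≈ 6.5 × 9.098 ≈ 59.1 kt.

59 kt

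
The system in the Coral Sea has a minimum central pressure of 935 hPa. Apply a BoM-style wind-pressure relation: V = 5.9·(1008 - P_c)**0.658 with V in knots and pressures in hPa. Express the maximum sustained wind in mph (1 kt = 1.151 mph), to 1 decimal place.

114.3 mph

ΔP = 1008 − 935 = 73 hPa.
V ≈ 5.9 × 73^0.658 = 5.9 × 16.829 ≈ 99.293 kt.
99.293 × 1.151 ≈ 114.29 mph → 114.3 mph.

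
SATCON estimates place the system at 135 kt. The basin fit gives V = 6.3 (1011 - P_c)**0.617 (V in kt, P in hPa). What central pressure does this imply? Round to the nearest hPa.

ΔP = (V / 6.3)^(1/0.617) = (135/6.3)^1.621.
135/6.3 = 21.429; 21.429^1.621 ≈ 143.62 hPa.
P_c = 1011 − 143.62 = 867.38 ≈ 867 hPa.

867 hPa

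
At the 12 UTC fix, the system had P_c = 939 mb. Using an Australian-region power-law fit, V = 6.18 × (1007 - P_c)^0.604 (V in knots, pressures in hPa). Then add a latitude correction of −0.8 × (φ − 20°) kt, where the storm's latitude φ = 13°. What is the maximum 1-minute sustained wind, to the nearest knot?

85 kt

ΔP = 1007 − 939 = 68 mb.
68^0.604 ≈ 12.789.
V ≈ 6.18 × 12.789 ≈ 79.0 kt.
Latitude correction: −0.8 × (13 − 20) = 5.6 kt.
Corrected V ≈ 84.6 kt → 85 kt.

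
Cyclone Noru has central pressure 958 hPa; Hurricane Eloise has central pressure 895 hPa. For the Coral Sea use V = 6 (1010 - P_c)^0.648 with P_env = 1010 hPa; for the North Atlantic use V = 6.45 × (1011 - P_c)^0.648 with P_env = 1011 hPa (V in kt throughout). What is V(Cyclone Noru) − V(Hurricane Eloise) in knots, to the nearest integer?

Cyclone Noru: ΔP = 52; V ≈ 6 × 52^0.648 ≈ 77.65 kt.
Hurricane Eloise: ΔP = 116; V ≈ 6.45 × 116^0.648 ≈ 140.39 kt.
Difference ≈ 77.65 − 140.39 = -62.74 → -63 kt.

-63 kt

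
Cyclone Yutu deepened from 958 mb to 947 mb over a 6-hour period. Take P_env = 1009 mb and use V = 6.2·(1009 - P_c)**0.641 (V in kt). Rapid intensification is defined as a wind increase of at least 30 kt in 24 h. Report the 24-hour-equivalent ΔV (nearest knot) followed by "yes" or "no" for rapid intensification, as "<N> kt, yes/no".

V₁: ΔP = 51, V ≈ 6.2 × 51^0.641 ≈ 77.08 kt.
V₂: ΔP = 62, V ≈ 6.2 × 62^0.641 ≈ 87.36 kt.
ΔV over 6 h = 10.28 kt → 24 h equivalent = 10.28 × 24/6 ≈ 41.12 kt.
41 kt ≥ 30 kt ⇒ rapid intensification.

41 kt, yes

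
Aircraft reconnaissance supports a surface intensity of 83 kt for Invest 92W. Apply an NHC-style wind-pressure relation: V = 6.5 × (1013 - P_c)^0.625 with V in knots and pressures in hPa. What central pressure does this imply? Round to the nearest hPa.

ΔP = (V / 6.5)^(1/0.625) = (83/6.5)^1.600.
83/6.5 = 12.769; 12.769^1.600 ≈ 58.87 hPa.
P_c = 1013 − 58.87 = 954.13 ≈ 954 hPa.

954 hPa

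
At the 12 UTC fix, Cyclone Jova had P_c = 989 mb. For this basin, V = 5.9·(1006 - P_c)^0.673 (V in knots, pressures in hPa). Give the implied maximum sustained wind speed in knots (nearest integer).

40 kt

ΔP = 1006 − 989 = 17 mb.
17^0.673 ≈ 6.731.
V ≈ 5.9 × 6.731 ≈ 39.7 kt.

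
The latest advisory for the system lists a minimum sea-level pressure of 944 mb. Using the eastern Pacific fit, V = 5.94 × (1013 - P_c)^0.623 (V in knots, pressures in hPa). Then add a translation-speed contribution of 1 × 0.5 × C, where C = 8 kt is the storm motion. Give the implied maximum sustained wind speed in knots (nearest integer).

ΔP = 1013 − 944 = 69 mb.
69^0.623 ≈ 13.983.
V ≈ 5.94 × 13.983 ≈ 83.1 kt.
Translation term: 1 × 0.5 × 8 = 4 kt.
Corrected V ≈ 87.1 kt → 87 kt.

87 kt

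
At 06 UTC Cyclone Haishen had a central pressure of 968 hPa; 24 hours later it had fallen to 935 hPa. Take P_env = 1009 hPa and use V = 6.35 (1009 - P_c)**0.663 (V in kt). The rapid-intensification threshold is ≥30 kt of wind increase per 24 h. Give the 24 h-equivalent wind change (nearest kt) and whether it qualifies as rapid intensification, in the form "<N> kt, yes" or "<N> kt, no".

36 kt, yes

V₁: ΔP = 41, V ≈ 6.35 × 41^0.663 ≈ 74.48 kt.
V₂: ΔP = 74, V ≈ 6.35 × 74^0.663 ≈ 110.17 kt.
ΔV over 24 h = 35.69 kt → 24 h equivalent = 35.69 × 24/24 ≈ 35.69 kt.
36 kt ≥ 30 kt ⇒ rapid intensification.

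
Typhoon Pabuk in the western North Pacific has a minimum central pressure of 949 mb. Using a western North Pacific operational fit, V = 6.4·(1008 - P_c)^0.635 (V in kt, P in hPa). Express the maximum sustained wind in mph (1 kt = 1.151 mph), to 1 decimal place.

ΔP = 1008 − 949 = 59 mb.
V ≈ 6.4 × 59^0.635 = 6.4 × 13.320 ≈ 85.245 kt.
85.245 × 1.151 ≈ 98.12 mph → 98.1 mph.

98.1 mph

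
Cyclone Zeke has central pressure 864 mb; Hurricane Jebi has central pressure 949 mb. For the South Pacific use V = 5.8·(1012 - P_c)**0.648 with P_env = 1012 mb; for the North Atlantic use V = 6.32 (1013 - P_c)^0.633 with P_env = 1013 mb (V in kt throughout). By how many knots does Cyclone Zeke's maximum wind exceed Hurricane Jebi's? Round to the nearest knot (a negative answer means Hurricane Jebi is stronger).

Cyclone Zeke: ΔP = 148; V ≈ 5.8 × 148^0.648 ≈ 147.83 kt.
Hurricane Jebi: ΔP = 64; V ≈ 6.32 × 64^0.633 ≈ 87.91 kt.
Difference ≈ 147.83 − 87.91 = 59.92 → 60 kt.

60 kt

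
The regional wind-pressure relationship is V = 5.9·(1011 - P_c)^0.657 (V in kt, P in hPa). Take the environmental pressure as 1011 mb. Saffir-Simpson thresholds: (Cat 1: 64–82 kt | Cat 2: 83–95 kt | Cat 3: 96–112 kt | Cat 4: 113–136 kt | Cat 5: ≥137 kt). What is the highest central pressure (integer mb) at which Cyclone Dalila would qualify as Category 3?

941 mb

Category 3 begins at V = 96 kt.
Required ΔP = (96/5.9)^(1/0.657) = 16.271^1.522 ≈ 69.80 mb.
P_c ≤ 1011 − 69.80 = 941.20, so the highest integer P_c is 941 mb.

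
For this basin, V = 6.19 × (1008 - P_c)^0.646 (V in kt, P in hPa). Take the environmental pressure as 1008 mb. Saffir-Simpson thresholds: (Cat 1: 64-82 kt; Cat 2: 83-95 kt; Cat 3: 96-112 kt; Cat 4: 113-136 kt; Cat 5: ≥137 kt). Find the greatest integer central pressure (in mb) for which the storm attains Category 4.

918 mb

Category 4 begins at V = 113 kt.
Required ΔP = (113/6.19)^(1/0.646) = 18.255^1.548 ≈ 89.66 mb.
P_c ≤ 1008 − 89.66 = 918.34, so the highest integer P_c is 918 mb.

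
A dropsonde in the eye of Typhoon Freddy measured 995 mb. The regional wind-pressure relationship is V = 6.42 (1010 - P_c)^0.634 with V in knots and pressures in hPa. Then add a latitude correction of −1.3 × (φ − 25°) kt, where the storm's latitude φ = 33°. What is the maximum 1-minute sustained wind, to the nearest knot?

25 kt

ΔP = 1010 − 995 = 15 mb.
15^0.634 ≈ 5.567.
V ≈ 6.42 × 5.567 ≈ 35.7 kt.
Latitude correction: −1.3 × (33 − 25) = -10.4 kt.
Corrected V ≈ 25.3 kt → 25 kt.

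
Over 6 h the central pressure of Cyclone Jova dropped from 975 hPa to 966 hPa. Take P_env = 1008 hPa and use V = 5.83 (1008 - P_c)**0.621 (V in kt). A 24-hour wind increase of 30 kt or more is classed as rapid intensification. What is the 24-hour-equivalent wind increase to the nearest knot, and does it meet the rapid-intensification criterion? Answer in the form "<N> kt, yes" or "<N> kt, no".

V₁: ΔP = 33, V ≈ 5.83 × 33^0.621 ≈ 51.13 kt.
V₂: ΔP = 42, V ≈ 5.83 × 42^0.621 ≈ 59.39 kt.
ΔV over 6 h = 8.26 kt → 24 h equivalent = 8.26 × 24/6 ≈ 33.04 kt.
33 kt ≥ 30 kt ⇒ rapid intensification.

33 kt, yes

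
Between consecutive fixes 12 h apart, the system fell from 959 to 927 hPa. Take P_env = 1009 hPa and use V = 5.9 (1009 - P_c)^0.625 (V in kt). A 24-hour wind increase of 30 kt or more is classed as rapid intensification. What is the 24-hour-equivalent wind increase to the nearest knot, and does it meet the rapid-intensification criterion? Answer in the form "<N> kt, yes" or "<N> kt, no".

49 kt, yes

V₁: ΔP = 50, V ≈ 5.9 × 50^0.625 ≈ 68.03 kt.
V₂: ΔP = 82, V ≈ 5.9 × 82^0.625 ≈ 92.68 kt.
ΔV over 12 h = 24.65 kt → 24 h equivalent = 24.65 × 24/12 ≈ 49.30 kt.
49 kt ≥ 30 kt ⇒ rapid intensification.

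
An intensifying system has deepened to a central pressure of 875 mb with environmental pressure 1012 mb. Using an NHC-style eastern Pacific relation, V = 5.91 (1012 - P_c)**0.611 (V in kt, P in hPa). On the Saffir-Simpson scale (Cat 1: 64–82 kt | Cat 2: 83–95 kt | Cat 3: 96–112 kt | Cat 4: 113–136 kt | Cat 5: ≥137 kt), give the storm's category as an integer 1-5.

4

ΔP = 1012 − 875 = 137 mb.
V ≈ 5.91 × 137^0.611 = 5.91 × 20.21 ≈ 119 kt.
119 kt falls in the Category 4 band.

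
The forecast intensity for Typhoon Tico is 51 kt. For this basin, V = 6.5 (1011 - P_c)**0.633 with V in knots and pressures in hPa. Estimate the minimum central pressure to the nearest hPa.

985 hPa

ΔP = (V / 6.5)^(1/0.633) = (51/6.5)^1.580.
51/6.5 = 7.846; 7.846^1.580 ≈ 25.90 hPa.
P_c = 1011 − 25.90 = 985.10 ≈ 985 hPa.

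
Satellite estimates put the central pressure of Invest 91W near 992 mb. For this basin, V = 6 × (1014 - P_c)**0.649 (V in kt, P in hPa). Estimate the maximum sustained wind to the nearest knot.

45 kt

ΔP = 1014 − 992 = 22 mb.
22^0.649 ≈ 7.434.
V ≈ 6 × 7.434 ≈ 44.6 kt.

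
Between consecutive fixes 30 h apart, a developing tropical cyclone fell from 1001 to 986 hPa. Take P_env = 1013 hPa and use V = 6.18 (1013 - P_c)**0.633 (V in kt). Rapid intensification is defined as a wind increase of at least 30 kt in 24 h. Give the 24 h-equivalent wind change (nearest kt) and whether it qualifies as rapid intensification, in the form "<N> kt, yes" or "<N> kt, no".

16 kt, no

V₁: ΔP = 12, V ≈ 6.18 × 12^0.633 ≈ 29.79 kt.
V₂: ΔP = 27, V ≈ 6.18 × 27^0.633 ≈ 49.78 kt.
ΔV over 30 h = 19.99 kt → 24 h equivalent = 19.99 × 24/30 ≈ 15.99 kt.
16 kt < 30 kt ⇒ not rapid intensification.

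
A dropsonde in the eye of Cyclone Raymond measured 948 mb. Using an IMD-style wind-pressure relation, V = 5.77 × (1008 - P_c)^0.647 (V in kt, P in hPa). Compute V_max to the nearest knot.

82 kt

ΔP = 1008 − 948 = 60 mb.
60^0.647 ≈ 14.140.
V ≈ 5.77 × 14.140 ≈ 81.6 kt.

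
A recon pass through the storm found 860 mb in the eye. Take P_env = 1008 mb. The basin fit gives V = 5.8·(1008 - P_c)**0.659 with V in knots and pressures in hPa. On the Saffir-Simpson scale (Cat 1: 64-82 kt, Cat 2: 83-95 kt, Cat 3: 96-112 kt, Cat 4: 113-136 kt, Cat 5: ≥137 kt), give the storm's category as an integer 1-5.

5

ΔP = 1008 − 860 = 148 mb.
V ≈ 5.8 × 148^0.659 = 5.8 × 26.93 ≈ 156 kt.
156 kt falls in the Category 5 band.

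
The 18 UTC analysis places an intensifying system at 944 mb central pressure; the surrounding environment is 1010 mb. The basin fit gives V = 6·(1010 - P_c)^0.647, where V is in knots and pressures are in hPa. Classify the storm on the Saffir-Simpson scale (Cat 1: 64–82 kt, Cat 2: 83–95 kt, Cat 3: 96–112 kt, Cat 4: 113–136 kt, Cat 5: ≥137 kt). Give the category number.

2

ΔP = 1010 − 944 = 66 mb.
V ≈ 6 × 66^0.647 = 6 × 15.04 ≈ 90 kt.
90 kt falls in the Category 2 band.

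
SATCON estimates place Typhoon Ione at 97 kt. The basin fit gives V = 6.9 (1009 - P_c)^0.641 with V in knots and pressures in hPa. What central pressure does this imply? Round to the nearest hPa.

ΔP = (V / 6.9)^(1/0.641) = (97/6.9)^1.560.
97/6.9 = 14.058; 14.058^1.560 ≈ 61.78 hPa.
P_c = 1009 − 61.78 = 947.22 ≈ 947 hPa.

947 hPa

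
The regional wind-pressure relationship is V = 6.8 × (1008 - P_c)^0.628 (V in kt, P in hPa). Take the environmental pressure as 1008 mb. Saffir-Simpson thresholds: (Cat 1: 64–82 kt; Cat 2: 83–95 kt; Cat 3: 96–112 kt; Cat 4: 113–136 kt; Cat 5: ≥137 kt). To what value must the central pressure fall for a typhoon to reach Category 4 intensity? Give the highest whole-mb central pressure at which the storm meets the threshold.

920 mb

Category 4 begins at V = 113 kt.
Required ΔP = (113/6.8)^(1/0.628) = 16.618^1.592 ≈ 87.82 mb.
P_c ≤ 1008 − 87.82 = 920.18, so the highest integer P_c is 920 mb.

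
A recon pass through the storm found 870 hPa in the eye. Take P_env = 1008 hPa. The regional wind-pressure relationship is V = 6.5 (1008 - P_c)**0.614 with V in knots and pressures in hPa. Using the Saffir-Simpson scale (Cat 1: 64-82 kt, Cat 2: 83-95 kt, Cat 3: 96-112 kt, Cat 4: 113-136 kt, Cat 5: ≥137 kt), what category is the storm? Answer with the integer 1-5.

4

ΔP = 1008 − 870 = 138 hPa.
V ≈ 6.5 × 138^0.614 = 6.5 × 20.60 ≈ 134 kt.
134 kt falls in the Category 4 band.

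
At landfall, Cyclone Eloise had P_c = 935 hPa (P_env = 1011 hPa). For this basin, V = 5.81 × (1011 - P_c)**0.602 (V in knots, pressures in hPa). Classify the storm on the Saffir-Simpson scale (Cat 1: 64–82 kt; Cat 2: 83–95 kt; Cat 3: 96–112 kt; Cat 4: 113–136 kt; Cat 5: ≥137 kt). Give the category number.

1

ΔP = 1011 − 935 = 76 hPa.
V ≈ 5.81 × 76^0.602 = 5.81 × 13.56 ≈ 79 kt.
79 kt falls in the Category 1 band.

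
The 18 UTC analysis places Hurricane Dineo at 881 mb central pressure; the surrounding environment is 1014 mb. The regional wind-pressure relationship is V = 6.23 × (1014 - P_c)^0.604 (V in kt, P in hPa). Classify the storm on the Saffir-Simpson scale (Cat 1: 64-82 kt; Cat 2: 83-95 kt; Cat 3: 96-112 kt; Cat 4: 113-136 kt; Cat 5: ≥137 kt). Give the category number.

4

ΔP = 1014 − 881 = 133 mb.
V ≈ 6.23 × 133^0.604 = 6.23 × 19.18 ≈ 119 kt.
119 kt falls in the Category 4 band.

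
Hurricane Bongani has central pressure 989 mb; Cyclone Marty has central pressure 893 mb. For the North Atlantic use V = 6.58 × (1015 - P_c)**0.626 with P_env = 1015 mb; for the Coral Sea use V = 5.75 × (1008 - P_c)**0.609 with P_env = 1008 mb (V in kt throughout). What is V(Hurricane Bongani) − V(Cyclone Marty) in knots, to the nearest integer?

-53 kt

Hurricane Bongani: ΔP = 26; V ≈ 6.58 × 26^0.626 ≈ 50.58 kt.
Cyclone Marty: ΔP = 115; V ≈ 5.75 × 115^0.609 ≈ 103.43 kt.
Difference ≈ 50.58 − 103.43 = -52.85 → -53 kt.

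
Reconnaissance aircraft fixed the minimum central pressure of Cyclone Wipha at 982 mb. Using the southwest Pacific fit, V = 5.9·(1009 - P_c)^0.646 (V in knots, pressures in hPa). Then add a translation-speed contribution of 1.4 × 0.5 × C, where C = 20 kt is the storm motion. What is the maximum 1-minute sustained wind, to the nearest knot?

64 kt

ΔP = 1009 − 982 = 27 mb.
27^0.646 ≈ 8.407.
V ≈ 5.9 × 8.407 ≈ 49.6 kt.
Translation term: 1.4 × 0.5 × 20 = 14 kt.
Corrected V ≈ 63.6 kt → 64 kt.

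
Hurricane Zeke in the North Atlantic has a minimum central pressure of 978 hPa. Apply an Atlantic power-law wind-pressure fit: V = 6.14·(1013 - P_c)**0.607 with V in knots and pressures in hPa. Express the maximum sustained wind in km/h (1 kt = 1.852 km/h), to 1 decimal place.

ΔP = 1013 − 978 = 35 hPa.
V ≈ 6.14 × 35^0.607 = 6.14 × 8.655 ≈ 53.140 kt.
53.140 × 1.852 ≈ 98.41 km/h → 98.4 km/h.

98.4 km/h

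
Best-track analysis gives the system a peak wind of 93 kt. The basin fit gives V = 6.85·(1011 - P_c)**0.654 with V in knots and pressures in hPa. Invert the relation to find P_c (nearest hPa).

ΔP = (V / 6.85)^(1/0.654) = (93/6.85)^1.529.
93/6.85 = 13.577; 13.577^1.529 ≈ 53.96 hPa.
P_c = 1011 − 53.96 = 957.04 ≈ 957 hPa.

957 hPa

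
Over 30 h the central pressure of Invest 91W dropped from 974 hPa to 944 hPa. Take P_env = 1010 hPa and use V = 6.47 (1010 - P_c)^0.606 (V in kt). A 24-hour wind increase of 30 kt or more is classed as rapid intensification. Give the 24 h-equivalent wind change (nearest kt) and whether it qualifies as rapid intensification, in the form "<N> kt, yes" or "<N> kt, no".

20 kt, no

V₁: ΔP = 36, V ≈ 6.47 × 36^0.606 ≈ 56.76 kt.
V₂: ΔP = 66, V ≈ 6.47 × 66^0.606 ≈ 81.95 kt.
ΔV over 30 h = 25.19 kt → 24 h equivalent = 25.19 × 24/30 ≈ 20.15 kt.
20 kt < 30 kt ⇒ not rapid intensification.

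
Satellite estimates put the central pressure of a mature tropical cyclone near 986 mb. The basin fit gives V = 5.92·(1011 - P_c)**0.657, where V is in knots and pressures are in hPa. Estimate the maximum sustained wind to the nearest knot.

ΔP = 1011 − 986 = 25 mb.
25^0.657 ≈ 8.288.
V ≈ 5.92 × 8.288 ≈ 49.1 kt.

49 kt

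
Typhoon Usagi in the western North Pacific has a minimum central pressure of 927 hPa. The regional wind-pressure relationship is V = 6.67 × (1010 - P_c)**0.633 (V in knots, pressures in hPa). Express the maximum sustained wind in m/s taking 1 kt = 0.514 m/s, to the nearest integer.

56 m/s

ΔP = 1010 − 927 = 83 hPa.
V ≈ 6.67 × 83^0.633 = 6.67 × 16.397 ≈ 109.371 kt.
109.371 × 0.514 ≈ 56.22 m/s → 56 m/s.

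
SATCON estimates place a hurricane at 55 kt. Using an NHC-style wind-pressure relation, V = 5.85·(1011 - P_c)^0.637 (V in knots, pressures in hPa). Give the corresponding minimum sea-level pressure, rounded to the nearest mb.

977 mb

ΔP = (V / 5.85)^(1/0.637) = (55/5.85)^1.570.
55/5.85 = 9.402; 9.402^1.570 ≈ 33.71 mb.
P_c = 1011 − 33.71 = 977.29 ≈ 977 mb.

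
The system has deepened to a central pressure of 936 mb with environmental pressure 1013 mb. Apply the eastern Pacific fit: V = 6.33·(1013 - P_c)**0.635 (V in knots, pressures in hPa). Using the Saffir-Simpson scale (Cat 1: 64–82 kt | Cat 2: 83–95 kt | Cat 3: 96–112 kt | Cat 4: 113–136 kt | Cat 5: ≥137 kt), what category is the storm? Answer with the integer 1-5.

3

ΔP = 1013 − 936 = 77 mb.
V ≈ 6.33 × 77^0.635 = 6.33 × 15.77 ≈ 100 kt.
100 kt falls in the Category 3 band.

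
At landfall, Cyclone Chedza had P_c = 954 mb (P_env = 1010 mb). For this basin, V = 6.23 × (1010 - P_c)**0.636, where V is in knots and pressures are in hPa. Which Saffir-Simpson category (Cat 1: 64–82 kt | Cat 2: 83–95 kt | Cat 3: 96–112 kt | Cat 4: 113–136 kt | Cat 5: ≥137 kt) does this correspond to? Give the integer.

1

ΔP = 1010 − 954 = 56 mb.
V ≈ 6.23 × 56^0.636 = 6.23 × 12.94 ≈ 81 kt.
81 kt falls in the Category 1 band.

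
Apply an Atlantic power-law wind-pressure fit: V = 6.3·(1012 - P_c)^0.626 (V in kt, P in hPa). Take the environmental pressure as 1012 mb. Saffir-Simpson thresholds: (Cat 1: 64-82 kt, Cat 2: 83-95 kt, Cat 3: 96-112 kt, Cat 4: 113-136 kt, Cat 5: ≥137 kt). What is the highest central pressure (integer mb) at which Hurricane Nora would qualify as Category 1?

971 mb

Category 1 begins at V = 64 kt.
Required ΔP = (64/6.3)^(1/0.626) = 10.159^1.597 ≈ 40.59 mb.
P_c ≤ 1012 − 40.59 = 971.41, so the highest integer P_c is 971 mb.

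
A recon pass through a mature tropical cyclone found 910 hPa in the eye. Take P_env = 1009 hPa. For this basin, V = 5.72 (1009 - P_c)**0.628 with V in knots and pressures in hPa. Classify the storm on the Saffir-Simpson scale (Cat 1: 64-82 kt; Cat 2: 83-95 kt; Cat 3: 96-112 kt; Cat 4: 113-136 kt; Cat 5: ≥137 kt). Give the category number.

ΔP = 1009 − 910 = 99 hPa.
V ≈ 5.72 × 99^0.628 = 5.72 × 17.92 ≈ 102 kt.
102 kt falls in the Category 3 band.

3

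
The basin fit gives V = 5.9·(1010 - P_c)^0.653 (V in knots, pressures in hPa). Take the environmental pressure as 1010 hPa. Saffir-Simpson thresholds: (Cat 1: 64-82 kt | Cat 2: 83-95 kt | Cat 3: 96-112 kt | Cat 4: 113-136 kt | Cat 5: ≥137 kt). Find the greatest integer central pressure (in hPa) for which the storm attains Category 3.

938 hPa

Category 3 begins at V = 96 kt.
Required ΔP = (96/5.9)^(1/0.653) = 16.271^1.531 ≈ 71.64 hPa.
P_c ≤ 1010 − 71.64 = 938.36, so the highest integer P_c is 938 hPa.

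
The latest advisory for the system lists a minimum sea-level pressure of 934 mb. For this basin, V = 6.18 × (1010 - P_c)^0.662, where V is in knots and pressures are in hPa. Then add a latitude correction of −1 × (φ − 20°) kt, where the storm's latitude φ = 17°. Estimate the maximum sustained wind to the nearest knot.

ΔP = 1010 − 934 = 76 mb.
76^0.662 ≈ 17.583.
V ≈ 6.18 × 17.583 ≈ 108.7 kt.
Latitude correction: −1 × (17 − 20) = 3 kt.
Corrected V ≈ 111.7 kt → 112 kt.

112 kt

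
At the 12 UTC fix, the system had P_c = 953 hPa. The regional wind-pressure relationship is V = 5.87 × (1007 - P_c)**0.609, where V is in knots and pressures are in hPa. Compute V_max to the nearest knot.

ΔP = 1007 − 953 = 54 hPa.
54^0.609 ≈ 11.351.
V ≈ 5.87 × 11.351 ≈ 66.6 kt.

67 kt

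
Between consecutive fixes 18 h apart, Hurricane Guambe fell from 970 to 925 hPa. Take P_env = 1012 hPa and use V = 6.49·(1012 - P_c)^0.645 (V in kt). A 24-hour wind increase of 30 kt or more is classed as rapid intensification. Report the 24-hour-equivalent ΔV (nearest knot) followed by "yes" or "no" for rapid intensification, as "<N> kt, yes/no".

58 kt, yes

V₁: ΔP = 42, V ≈ 6.49 × 42^0.645 ≈ 72.32 kt.
V₂: ΔP = 87, V ≈ 6.49 × 87^0.645 ≈ 115.67 kt.
ΔV over 18 h = 43.35 kt → 24 h equivalent = 43.35 × 24/18 ≈ 57.80 kt.
58 kt ≥ 30 kt ⇒ rapid intensification.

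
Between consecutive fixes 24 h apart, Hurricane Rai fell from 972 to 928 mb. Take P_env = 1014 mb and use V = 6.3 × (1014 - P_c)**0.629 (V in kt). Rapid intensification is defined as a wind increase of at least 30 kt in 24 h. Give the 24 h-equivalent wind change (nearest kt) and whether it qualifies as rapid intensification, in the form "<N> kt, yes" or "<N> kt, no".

V₁: ΔP = 42, V ≈ 6.3 × 42^0.629 ≈ 66.12 kt.
V₂: ΔP = 86, V ≈ 6.3 × 86^0.629 ≈ 103.79 kt.
ΔV over 24 h = 37.67 kt → 24 h equivalent = 37.67 × 24/24 ≈ 37.67 kt.
38 kt ≥ 30 kt ⇒ rapid intensification.

38 kt, yes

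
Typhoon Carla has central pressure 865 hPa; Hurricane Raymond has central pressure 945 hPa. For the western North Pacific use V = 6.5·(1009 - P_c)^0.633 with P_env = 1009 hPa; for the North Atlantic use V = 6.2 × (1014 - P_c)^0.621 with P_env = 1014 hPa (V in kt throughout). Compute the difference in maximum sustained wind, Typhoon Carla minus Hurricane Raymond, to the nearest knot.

Typhoon Carla: ΔP = 144; V ≈ 6.5 × 144^0.633 ≈ 151.06 kt.
Hurricane Raymond: ΔP = 69; V ≈ 6.2 × 69^0.621 ≈ 85.96 kt.
Difference ≈ 151.06 − 85.96 = 65.10 → 65 kt.

65 kt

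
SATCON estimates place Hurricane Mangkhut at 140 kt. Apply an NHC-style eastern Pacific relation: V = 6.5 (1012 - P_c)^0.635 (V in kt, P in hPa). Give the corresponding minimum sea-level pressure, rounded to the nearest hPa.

886 hPa

ΔP = (V / 6.5)^(1/0.635) = (140/6.5)^1.575.
140/6.5 = 21.538; 21.538^1.575 ≈ 125.76 hPa.
P_c = 1012 − 125.76 = 886.24 ≈ 886 hPa.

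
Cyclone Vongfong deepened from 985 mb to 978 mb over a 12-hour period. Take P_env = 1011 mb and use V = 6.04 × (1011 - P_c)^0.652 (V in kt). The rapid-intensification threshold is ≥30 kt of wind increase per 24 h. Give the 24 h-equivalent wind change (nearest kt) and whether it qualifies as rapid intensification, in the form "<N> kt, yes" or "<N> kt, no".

V₁: ΔP = 26, V ≈ 6.04 × 26^0.652 ≈ 50.54 kt.
V₂: ΔP = 33, V ≈ 6.04 × 33^0.652 ≈ 59.03 kt.
ΔV over 12 h = 8.49 kt → 24 h equivalent = 8.49 × 24/12 ≈ 16.98 kt.
17 kt < 30 kt ⇒ not rapid intensification.

17 kt, no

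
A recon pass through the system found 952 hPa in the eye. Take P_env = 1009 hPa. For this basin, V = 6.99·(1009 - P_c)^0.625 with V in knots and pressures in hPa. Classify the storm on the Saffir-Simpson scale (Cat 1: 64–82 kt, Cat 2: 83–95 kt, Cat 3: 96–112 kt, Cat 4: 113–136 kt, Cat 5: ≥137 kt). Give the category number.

ΔP = 1009 − 952 = 57 hPa.
V ≈ 6.99 × 57^0.625 = 6.99 × 12.51 ≈ 87 kt.
87 kt falls in the Category 2 band.

2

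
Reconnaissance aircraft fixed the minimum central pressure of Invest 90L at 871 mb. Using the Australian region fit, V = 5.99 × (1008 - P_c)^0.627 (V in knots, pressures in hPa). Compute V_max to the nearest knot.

ΔP = 1008 − 871 = 137 mb.
137^0.627 ≈ 21.864.
V ≈ 5.99 × 21.864 ≈ 131.0 kt.

131 kt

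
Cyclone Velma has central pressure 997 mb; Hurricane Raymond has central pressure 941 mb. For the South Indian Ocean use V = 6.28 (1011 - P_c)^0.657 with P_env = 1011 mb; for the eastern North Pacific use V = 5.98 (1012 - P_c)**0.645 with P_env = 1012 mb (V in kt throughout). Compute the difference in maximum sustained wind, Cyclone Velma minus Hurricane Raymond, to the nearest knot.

-58 kt

Cyclone Velma: ΔP = 14; V ≈ 6.28 × 14^0.657 ≈ 35.56 kt.
Hurricane Raymond: ΔP = 71; V ≈ 5.98 × 71^0.645 ≈ 93.49 kt.
Difference ≈ 35.56 − 93.49 = -57.93 → -58 kt.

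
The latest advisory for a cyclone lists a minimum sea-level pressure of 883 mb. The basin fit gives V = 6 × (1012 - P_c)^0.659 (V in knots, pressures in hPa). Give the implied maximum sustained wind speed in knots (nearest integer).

ΔP = 1012 − 883 = 129 mb.
129^0.659 ≈ 24.597.
V ≈ 6 × 24.597 ≈ 147.6 kt.

148 kt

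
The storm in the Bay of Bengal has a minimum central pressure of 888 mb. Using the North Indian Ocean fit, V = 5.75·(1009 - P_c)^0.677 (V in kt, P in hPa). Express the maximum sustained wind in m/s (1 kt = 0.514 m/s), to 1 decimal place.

76.0 m/s

ΔP = 1009 − 888 = 121 mb.
V ≈ 5.75 × 121^0.677 = 5.75 × 25.707 ≈ 147.813 kt.
147.813 × 0.514 ≈ 75.98 m/s → 76.0 m/s.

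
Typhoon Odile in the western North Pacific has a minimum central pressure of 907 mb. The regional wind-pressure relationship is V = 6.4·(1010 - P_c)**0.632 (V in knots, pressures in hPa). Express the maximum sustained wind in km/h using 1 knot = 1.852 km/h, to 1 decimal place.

ΔP = 1010 − 907 = 103 mb.
V ≈ 6.4 × 103^0.632 = 6.4 × 18.712 ≈ 119.755 kt.
119.755 × 1.852 ≈ 221.79 km/h → 221.8 km/h.

221.8 km/h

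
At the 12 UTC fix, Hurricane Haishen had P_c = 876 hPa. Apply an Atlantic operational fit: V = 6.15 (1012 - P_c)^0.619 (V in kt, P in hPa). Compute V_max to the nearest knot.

129 kt

ΔP = 1012 − 876 = 136 hPa.
136^0.619 ≈ 20.925.
V ≈ 6.15 × 20.925 ≈ 128.7 kt.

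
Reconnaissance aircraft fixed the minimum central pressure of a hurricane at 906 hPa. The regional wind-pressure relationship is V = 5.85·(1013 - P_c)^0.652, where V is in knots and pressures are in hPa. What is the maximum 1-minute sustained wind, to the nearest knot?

ΔP = 1013 − 906 = 107 hPa.
107^0.652 ≈ 21.045.
V ≈ 5.85 × 21.045 ≈ 123.1 kt.

123 kt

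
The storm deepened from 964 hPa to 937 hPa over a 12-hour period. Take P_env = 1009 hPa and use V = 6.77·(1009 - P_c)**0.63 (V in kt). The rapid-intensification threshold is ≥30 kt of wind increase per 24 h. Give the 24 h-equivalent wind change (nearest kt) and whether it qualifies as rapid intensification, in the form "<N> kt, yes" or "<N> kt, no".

51 kt, yes

V₁: ΔP = 45, V ≈ 6.77 × 45^0.63 ≈ 74.49 kt.
V₂: ΔP = 72, V ≈ 6.77 × 72^0.63 ≈ 100.16 kt.
ΔV over 12 h = 25.67 kt → 24 h equivalent = 25.67 × 24/12 ≈ 51.34 kt.
51 kt ≥ 30 kt ⇒ rapid intensification.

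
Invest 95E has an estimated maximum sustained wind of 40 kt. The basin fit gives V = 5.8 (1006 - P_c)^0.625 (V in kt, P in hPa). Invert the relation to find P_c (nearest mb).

ΔP = (V / 5.8)^(1/0.625) = (40/5.8)^1.600.
40/5.8 = 6.897; 6.897^1.600 ≈ 21.97 mb.
P_c = 1006 − 21.97 = 984.03 ≈ 984 mb.

984 mb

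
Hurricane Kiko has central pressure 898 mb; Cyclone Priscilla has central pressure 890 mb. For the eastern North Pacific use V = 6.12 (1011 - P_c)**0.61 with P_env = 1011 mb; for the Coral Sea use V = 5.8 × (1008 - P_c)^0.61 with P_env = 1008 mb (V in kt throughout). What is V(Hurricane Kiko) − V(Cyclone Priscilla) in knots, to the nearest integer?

3 kt

Hurricane Kiko: ΔP = 113; V ≈ 6.12 × 113^0.61 ≈ 109.43 kt.
Cyclone Priscilla: ΔP = 118; V ≈ 5.8 × 118^0.61 ≈ 106.48 kt.
Difference ≈ 109.43 − 106.48 = 2.95 → 3 kt.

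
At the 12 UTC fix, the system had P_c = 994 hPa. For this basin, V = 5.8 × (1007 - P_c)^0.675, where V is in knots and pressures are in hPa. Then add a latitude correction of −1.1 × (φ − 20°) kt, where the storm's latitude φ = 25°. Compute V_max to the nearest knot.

ΔP = 1007 − 994 = 13 hPa.
13^0.675 ≈ 5.648.
V ≈ 5.8 × 5.648 ≈ 32.8 kt.
Latitude correction: −1.1 × (25 − 20) = -5.5 kt.
Corrected V ≈ 27.3 kt → 27 kt.

27 kt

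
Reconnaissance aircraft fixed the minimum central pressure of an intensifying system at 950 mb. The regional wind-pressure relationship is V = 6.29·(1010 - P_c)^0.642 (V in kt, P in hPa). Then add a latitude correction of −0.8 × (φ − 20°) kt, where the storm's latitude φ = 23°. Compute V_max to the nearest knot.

ΔP = 1010 − 950 = 60 mb.
60^0.642 ≈ 13.854.
V ≈ 6.29 × 13.854 ≈ 87.1 kt.
Latitude correction: −0.8 × (23 − 20) = -2.4 kt.
Corrected V ≈ 84.7 kt → 85 kt.

85 kt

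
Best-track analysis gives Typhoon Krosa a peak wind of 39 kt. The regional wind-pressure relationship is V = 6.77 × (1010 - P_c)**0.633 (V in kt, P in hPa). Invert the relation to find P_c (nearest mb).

994 mb

ΔP = (V / 6.77)^(1/0.633) = (39/6.77)^1.580.
39/6.77 = 5.761; 5.761^1.580 ≈ 15.90 mb.
P_c = 1010 − 15.90 = 994.10 ≈ 994 mb.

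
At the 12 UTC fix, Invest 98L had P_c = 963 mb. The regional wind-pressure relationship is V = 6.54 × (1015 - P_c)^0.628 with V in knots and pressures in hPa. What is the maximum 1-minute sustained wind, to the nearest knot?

ΔP = 1015 − 963 = 52 mb.
52^0.628 ≈ 11.958.
V ≈ 6.54 × 11.958 ≈ 78.2 kt.

78 kt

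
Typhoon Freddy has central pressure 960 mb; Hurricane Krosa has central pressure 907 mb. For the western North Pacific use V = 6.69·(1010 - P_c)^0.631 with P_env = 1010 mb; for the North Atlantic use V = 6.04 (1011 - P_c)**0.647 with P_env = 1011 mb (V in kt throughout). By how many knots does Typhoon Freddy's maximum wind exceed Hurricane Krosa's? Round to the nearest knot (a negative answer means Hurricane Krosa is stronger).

-43 kt

Typhoon Freddy: ΔP = 50; V ≈ 6.69 × 50^0.631 ≈ 78.97 kt.
Hurricane Krosa: ΔP = 104; V ≈ 6.04 × 104^0.647 ≈ 121.92 kt.
Difference ≈ 78.97 − 121.92 = -42.95 → -43 kt.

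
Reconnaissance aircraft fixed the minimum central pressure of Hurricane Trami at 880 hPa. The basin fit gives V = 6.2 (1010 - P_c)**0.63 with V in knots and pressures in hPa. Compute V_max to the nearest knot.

ΔP = 1010 − 880 = 130 hPa.
130^0.63 ≈ 21.468.
V ≈ 6.2 × 21.468 ≈ 133.1 kt.

133 kt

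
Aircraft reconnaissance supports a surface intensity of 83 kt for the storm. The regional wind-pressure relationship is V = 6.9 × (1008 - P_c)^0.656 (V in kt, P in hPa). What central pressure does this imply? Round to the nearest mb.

ΔP = (V / 6.9)^(1/0.656) = (83/6.9)^1.524.
83/6.9 = 12.029; 12.029^1.524 ≈ 44.33 mb.
P_c = 1008 − 44.33 = 963.67 ≈ 964 mb.

964 mb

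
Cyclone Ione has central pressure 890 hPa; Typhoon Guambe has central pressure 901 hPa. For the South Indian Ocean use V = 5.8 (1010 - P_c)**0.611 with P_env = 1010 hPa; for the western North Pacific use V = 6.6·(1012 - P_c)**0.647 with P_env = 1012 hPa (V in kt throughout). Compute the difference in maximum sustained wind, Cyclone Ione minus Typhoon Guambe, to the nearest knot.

-31 kt

Cyclone Ione: ΔP = 120; V ≈ 5.8 × 120^0.611 ≈ 108.10 kt.
Typhoon Guambe: ΔP = 111; V ≈ 6.6 × 111^0.647 ≈ 138.95 kt.
Difference ≈ 108.10 − 138.95 = -30.85 → -31 kt.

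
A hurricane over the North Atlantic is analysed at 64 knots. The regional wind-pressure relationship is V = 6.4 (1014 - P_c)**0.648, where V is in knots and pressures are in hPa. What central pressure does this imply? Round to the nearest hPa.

ΔP = (V / 6.4)^(1/0.648) = (64/6.4)^1.543.
64/6.4 = 10.000; 10.000^1.543 ≈ 34.93 hPa.
P_c = 1014 − 34.93 = 979.07 ≈ 979 hPa.

979 hPa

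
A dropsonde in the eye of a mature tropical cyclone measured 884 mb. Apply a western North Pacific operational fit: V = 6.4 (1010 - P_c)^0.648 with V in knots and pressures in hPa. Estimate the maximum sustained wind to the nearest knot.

ΔP = 1010 − 884 = 126 mb.
126^0.648 ≈ 22.964.
V ≈ 6.4 × 22.964 ≈ 147.0 kt.

147 kt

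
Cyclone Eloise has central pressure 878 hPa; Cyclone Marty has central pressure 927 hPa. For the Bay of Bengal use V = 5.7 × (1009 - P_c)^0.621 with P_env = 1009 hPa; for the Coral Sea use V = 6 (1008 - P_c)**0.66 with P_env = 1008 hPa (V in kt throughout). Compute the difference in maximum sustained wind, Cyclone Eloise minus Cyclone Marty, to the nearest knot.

9 kt

Cyclone Eloise: ΔP = 131; V ≈ 5.7 × 131^0.621 ≈ 117.68 kt.
Cyclone Marty: ΔP = 81; V ≈ 6 × 81^0.66 ≈ 109.08 kt.
Difference ≈ 117.68 − 109.08 = 8.60 → 9 kt.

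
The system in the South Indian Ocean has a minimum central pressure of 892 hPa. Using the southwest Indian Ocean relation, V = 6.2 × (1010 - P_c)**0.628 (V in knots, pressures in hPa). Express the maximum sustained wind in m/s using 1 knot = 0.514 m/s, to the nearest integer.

64 m/s

ΔP = 1010 − 892 = 118 hPa.
V ≈ 6.2 × 118^0.628 = 6.2 × 20.005 ≈ 124.032 kt.
124.032 × 0.514 ≈ 63.75 m/s → 64 m/s.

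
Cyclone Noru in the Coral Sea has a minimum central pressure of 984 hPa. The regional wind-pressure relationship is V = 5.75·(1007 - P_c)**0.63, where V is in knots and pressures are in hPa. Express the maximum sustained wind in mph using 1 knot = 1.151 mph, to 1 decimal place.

ΔP = 1007 − 984 = 23 hPa.
V ≈ 5.75 × 23^0.63 = 5.75 × 7.209 ≈ 41.453 kt.
41.453 × 1.151 ≈ 47.71 mph → 47.7 mph.

47.7 mph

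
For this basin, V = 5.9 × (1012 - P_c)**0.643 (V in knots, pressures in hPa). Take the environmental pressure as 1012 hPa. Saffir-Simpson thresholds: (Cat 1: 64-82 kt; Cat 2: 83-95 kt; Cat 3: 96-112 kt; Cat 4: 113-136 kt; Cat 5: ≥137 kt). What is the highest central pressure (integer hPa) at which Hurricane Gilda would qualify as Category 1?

Category 1 begins at V = 64 kt.
Required ΔP = (64/5.9)^(1/0.643) = 10.847^1.555 ≈ 40.75 hPa.
P_c ≤ 1012 − 40.75 = 971.25, so the highest integer P_c is 971 hPa.

971 hPa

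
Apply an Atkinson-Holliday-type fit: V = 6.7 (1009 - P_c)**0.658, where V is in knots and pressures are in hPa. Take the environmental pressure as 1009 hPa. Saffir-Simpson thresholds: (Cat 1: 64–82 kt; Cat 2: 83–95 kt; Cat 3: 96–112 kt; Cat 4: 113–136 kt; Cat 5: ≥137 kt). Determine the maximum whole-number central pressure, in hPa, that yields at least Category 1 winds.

978 hPa

Category 1 begins at V = 64 kt.
Required ΔP = (64/6.7)^(1/0.658) = 9.552^1.520 ≈ 30.87 hPa.
P_c ≤ 1009 − 30.87 = 978.13, so the highest integer P_c is 978 hPa.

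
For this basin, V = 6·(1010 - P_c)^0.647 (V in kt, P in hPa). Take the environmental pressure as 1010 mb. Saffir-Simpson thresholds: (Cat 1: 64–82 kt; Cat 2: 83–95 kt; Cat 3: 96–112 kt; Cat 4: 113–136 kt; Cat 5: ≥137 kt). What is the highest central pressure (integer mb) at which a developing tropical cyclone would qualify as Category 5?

Category 5 begins at V = 137 kt.
Required ΔP = (137/6)^(1/0.647) = 22.833^1.546 ≈ 125.83 mb.
P_c ≤ 1010 − 125.83 = 884.17, so the highest integer P_c is 884 mb.

884 mb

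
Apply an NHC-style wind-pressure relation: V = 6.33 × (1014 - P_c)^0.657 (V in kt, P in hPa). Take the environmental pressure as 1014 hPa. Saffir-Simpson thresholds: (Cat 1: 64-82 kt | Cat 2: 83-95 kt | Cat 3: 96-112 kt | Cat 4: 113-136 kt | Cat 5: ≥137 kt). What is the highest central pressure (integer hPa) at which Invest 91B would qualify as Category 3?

951 hPa

Category 3 begins at V = 96 kt.
Required ΔP = (96/6.33)^(1/0.657) = 15.166^1.522 ≈ 62.71 hPa.
P_c ≤ 1014 − 62.71 = 951.29, so the highest integer P_c is 951 hPa.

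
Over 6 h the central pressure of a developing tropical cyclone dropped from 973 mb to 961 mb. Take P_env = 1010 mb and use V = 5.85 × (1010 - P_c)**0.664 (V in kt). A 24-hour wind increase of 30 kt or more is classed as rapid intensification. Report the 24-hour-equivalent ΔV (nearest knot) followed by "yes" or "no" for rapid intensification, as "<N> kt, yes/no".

53 kt, yes

V₁: ΔP = 37, V ≈ 5.85 × 37^0.664 ≈ 64.33 kt.
V₂: ΔP = 49, V ≈ 5.85 × 49^0.664 ≈ 77.53 kt.
ΔV over 6 h = 13.20 kt → 24 h equivalent = 13.20 × 24/6 ≈ 52.80 kt.
53 kt ≥ 30 kt ⇒ rapid intensification.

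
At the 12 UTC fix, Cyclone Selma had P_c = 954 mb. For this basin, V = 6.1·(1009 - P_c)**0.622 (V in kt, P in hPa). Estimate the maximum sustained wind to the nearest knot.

ΔP = 1009 − 954 = 55 mb.
55^0.622 ≈ 12.092.
V ≈ 6.1 × 12.092 ≈ 73.8 kt.

74 kt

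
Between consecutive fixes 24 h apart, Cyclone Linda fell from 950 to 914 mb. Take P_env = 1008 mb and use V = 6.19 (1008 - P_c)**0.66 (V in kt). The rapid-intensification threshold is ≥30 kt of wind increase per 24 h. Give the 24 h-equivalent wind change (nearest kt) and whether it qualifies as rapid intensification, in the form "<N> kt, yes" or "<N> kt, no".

34 kt, yes

V₁: ΔP = 58, V ≈ 6.19 × 58^0.66 ≈ 90.27 kt.
V₂: ΔP = 94, V ≈ 6.19 × 94^0.66 ≈ 124.15 kt.
ΔV over 24 h = 33.88 kt → 24 h equivalent = 33.88 × 24/24 ≈ 33.88 kt.
34 kt ≥ 30 kt ⇒ rapid intensification.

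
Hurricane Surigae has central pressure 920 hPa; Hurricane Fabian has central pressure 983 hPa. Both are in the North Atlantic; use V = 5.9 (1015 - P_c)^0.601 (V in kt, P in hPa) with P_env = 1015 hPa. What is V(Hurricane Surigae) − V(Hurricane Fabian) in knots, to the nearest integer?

Hurricane Surigae: ΔP = 95; V ≈ 5.9 × 95^0.601 ≈ 91.09 kt.
Hurricane Fabian: ΔP = 32; V ≈ 5.9 × 32^0.601 ≈ 47.36 kt.
Difference ≈ 91.09 − 47.36 = 43.73 → 44 kt.

44 kt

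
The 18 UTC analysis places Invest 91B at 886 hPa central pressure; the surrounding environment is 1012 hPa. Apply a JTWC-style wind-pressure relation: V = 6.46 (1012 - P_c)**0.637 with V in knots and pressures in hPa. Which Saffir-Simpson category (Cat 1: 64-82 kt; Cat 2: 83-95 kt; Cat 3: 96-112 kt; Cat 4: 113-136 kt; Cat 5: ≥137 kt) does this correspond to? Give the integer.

ΔP = 1012 − 886 = 126 hPa.
V ≈ 6.46 × 126^0.637 = 6.46 × 21.77 ≈ 141 kt.
141 kt falls in the Category 5 band.

5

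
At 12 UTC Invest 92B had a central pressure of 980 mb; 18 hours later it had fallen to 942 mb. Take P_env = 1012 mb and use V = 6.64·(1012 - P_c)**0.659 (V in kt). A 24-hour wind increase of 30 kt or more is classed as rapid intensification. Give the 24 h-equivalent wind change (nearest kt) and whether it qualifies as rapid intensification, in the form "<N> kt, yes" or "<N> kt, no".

59 kt, yes

V₁: ΔP = 32, V ≈ 6.64 × 32^0.659 ≈ 65.17 kt.
V₂: ΔP = 70, V ≈ 6.64 × 70^0.659 ≈ 109.17 kt.
ΔV over 18 h = 44.00 kt → 24 h equivalent = 44.00 × 24/18 ≈ 58.67 kt.
59 kt ≥ 30 kt ⇒ rapid intensification.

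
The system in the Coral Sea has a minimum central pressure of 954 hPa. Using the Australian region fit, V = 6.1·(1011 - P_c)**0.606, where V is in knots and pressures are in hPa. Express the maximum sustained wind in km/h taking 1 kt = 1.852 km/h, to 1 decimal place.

130.9 km/h

ΔP = 1011 − 954 = 57 hPa.
V ≈ 6.1 × 57^0.606 = 6.1 × 11.589 ≈ 70.695 kt.
70.695 × 1.852 ≈ 130.93 km/h → 130.9 km/h.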